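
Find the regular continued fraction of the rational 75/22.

Run the Euclidean algorithm on 75 and 22; the successive quotients are the partial quotients a_0, a_1, ... (each step inverts the fractional part left over by the previous one):
  75 = 3*22 + 9, so a_0 = 3.
  22 = 2*9 + 4, so a_1 = 2.
  9 = 2*4 + 1, so a_2 = 2.
  4 = 4*1 + 0, so a_3 = 4.
The remainder reaches 0 after 4 divisions, so the expansion has 4 partial quotients, read off in order.

[3; 2, 2, 4]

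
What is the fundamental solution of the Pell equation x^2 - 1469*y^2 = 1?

(x, y) = (760265, 19836)

First expand sqrt(1469) as a continued fraction. With x_i = (sqrt(1469) + m_i)/d_i and (m_0, d_0) = (0, 1): a_0 = floor(sqrt(1469)) = 38, since 38^2 = 1444 <= 1469 < 1521 = 39^2.
Iterate m_{i+1} = d_i*a_i - m_i, d_{i+1} = (1469 - m_{i+1}^2)/d_i, a_{i+1} = floor((a_0 + m_{i+1})/d_{i+1}):
  m_1 = 1*38 - 0 = 38, d_1 = (1469 - 38^2)/1 = 25/1 = 25, a_1 = floor((38 + 38)/25) = 3.
  m_2 = 25*3 - 38 = 37, d_2 = (1469 - 37^2)/25 = 100/25 = 4, a_2 = floor((38 + 37)/4) = 18.
  m_3 = 4*18 - 37 = 35, d_3 = (1469 - 35^2)/4 = 244/4 = 61, a_3 = floor((38 + 35)/61) = 1.
  m_4 = 61*1 - 35 = 26, d_4 = (1469 - 26^2)/61 = 793/61 = 13, a_4 = floor((38 + 26)/13) = 4.
  m_5 = 13*4 - 26 = 26, d_5 = (1469 - 26^2)/13 = 793/13 = 61, a_5 = floor((38 + 26)/61) = 1.
  m_6 = 61*1 - 26 = 35, d_6 = (1469 - 35^2)/61 = 244/61 = 4, a_6 = floor((38 + 35)/4) = 18.
  m_7 = 4*18 - 35 = 37, d_7 = (1469 - 37^2)/4 = 100/4 = 25, a_7 = floor((38 + 37)/25) = 3.
  m_8 = 25*3 - 37 = 38, d_8 = (1469 - 38^2)/25 = 25/25 = 1, a_8 = floor((38 + 38)/1) = 76.
  m_9 = 1*76 - 38 = 38, d_9 = (1469 - 38^2)/1 = 25/1 = 25: (m_9, d_9) = (m_1, d_1) = (38, 25), so from here the quotients repeat a_1, ..., a_8; the period length is 8.
So sqrt(1469) = [38; (3, 18, 1, 4, 1, 18, 3, 76)] with period length k = 8.
k is even, so the fundamental solution of x^2 - 1469y^2 = 1 is (p_{k-1}, q_{k-1}) = (p_7, q_7); compute convergents through index 7.
Convergents (p_i = a_i*p_{i-1} + p_{i-2}, q_i = a_i*q_{i-1} + q_{i-2} with p_{-2}=0, p_{-1}=1, q_{-2}=1, q_{-1}=0):
  i=0: a_0=38, p_0 = 38*1 + 0 = 38, q_0 = 38*0 + 1 = 1.
  i=1: a_1=3, p_1 = 3*38 + 1 = 115, q_1 = 3*1 + 0 = 3.
  i=2: a_2=18, p_2 = 18*115 + 38 = 2108, q_2 = 18*3 + 1 = 55.
  i=3: a_3=1, p_3 = 1*2108 + 115 = 2223, q_3 = 1*55 + 3 = 58.
  i=4: a_4=4, p_4 = 4*2223 + 2108 = 11000, q_4 = 4*58 + 55 = 287.
  i=5: a_5=1, p_5 = 1*11000 + 2223 = 13223, q_5 = 1*287 + 58 = 345.
  i=6: a_6=18, p_6 = 18*13223 + 11000 = 249014, q_6 = 18*345 + 287 = 6497.
  i=7: a_7=3, p_7 = 3*249014 + 13223 = 760265, q_7 = 3*6497 + 345 = 19836.
Check: 760265^2 - 1469*19836^2 = 578002870225 - 578002870224 = 1, so (x, y) = (760265, 19836) solves the equation, and by the theorem it is the least positive solution.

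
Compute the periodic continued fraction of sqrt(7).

Write x_i = (sqrt(7) + m_i)/d_i with (m_0, d_0) = (0, 1). a_0 = floor(sqrt(7)) = 2, since 2^2 = 4 <= 7 < 9 = 3^2.
Iterate m_{i+1} = d_i*a_i - m_i, d_{i+1} = (7 - m_{i+1}^2)/d_i, a_{i+1} = floor((a_0 + m_{i+1})/d_{i+1}):
  m_1 = 1*2 - 0 = 2, d_1 = (7 - 2^2)/1 = 3/1 = 3, a_1 = floor((2 + 2)/3) = 1.
  m_2 = 3*1 - 2 = 1, d_2 = (7 - 1^2)/3 = 6/3 = 2, a_2 = floor((2 + 1)/2) = 1.
  m_3 = 2*1 - 1 = 1, d_3 = (7 - 1^2)/2 = 6/2 = 3, a_3 = floor((2 + 1)/3) = 1.
  m_4 = 3*1 - 1 = 2, d_4 = (7 - 2^2)/3 = 3/3 = 1, a_4 = floor((2 + 2)/1) = 4.
  m_5 = 1*4 - 2 = 2, d_5 = (7 - 2^2)/1 = 3/1 = 3: (m_5, d_5) = (m_1, d_1) = (2, 3), so from here the quotients repeat a_1, ..., a_4; the period length is 4.
Hence the expansion of sqrt(7) is a_0 = 2 followed by the repeating block 1, 1, 1, 4 (period 4).

[2; (1, 1, 1, 4)]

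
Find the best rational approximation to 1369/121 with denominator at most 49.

396/35

Expand x = 1369/121 as a continued fraction with the Euclidean algorithm:
  1369 = 11*121 + 38, so a_0 = 11.
  121 = 3*38 + 7, so a_1 = 3.
  38 = 5*7 + 3, so a_2 = 5.
  7 = 2*3 + 1, so a_3 = 2.
  3 = 3*1 + 0, so a_4 = 3.
so x = [11; 3, 5, 2, 3].
Convergents (p_i = a_i*p_{i-1} + p_{i-2}, q_i = a_i*q_{i-1} + q_{i-2} with p_{-2}=0, p_{-1}=1, q_{-2}=1, q_{-1}=0), until the denominator exceeds 49:
  i=0: a_0=11, p_0 = 11*1 + 0 = 11, q_0 = 11*0 + 1 = 1.
  i=1: a_1=3, p_1 = 3*11 + 1 = 34, q_1 = 3*1 + 0 = 3.
  i=2: a_2=5, p_2 = 5*34 + 11 = 181, q_2 = 5*3 + 1 = 16.
  i=3: a_3=2, p_3 = 2*181 + 34 = 396, q_3 = 2*16 + 3 = 35.
  i=4: a_4=3, p_4 = 3*396 + 181 = 1369, q_4 = 3*35 + 16 = 121.
q_4 = 121 > 49, so the last convergent with denominator <= 49 is p_3/q_3 = 396/35.
The closest fraction with denominator <= 49 is either p_3/q_3 or the intermediate fraction (k*p_3 + p_2)/(k*q_3 + q_2) with the largest k >= 1 whose denominator stays <= 49; these approach x as k grows, and every other convergent or intermediate fraction in range is farther away.
Largest k: floor((49 - q_2)/q_3) = floor((49 - 16)/35) = 0.
Since k = 0, no intermediate fraction beyond p_3/q_3 has denominator <= 49, so the convergent 396/35 is the closest (its error is |1369*35 - 396*121|/(121*35) = 1/4235).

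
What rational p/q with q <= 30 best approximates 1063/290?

11/3

Expand x = 1063/290 as a continued fraction with the Euclidean algorithm:
  1063 = 3*290 + 193, so a_0 = 3.
  290 = 1*193 + 97, so a_1 = 1.
  193 = 1*97 + 96, so a_2 = 1.
  97 = 1*96 + 1, so a_3 = 1.
  96 = 96*1 + 0, so a_4 = 96.
so x = [3; 1, 1, 1, 96].
Convergents (p_i = a_i*p_{i-1} + p_{i-2}, q_i = a_i*q_{i-1} + q_{i-2} with p_{-2}=0, p_{-1}=1, q_{-2}=1, q_{-1}=0), until the denominator exceeds 30:
  i=0: a_0=3, p_0 = 3*1 + 0 = 3, q_0 = 3*0 + 1 = 1.
  i=1: a_1=1, p_1 = 1*3 + 1 = 4, q_1 = 1*1 + 0 = 1.
  i=2: a_2=1, p_2 = 1*4 + 3 = 7, q_2 = 1*1 + 1 = 2.
  i=3: a_3=1, p_3 = 1*7 + 4 = 11, q_3 = 1*2 + 1 = 3.
  i=4: a_4=96, p_4 = 96*11 + 7 = 1063, q_4 = 96*3 + 2 = 290.
q_4 = 290 > 30, so the last convergent with denominator <= 30 is p_3/q_3 = 11/3.
The closest fraction with denominator <= 30 is either p_3/q_3 or the intermediate fraction (k*p_3 + p_2)/(k*q_3 + q_2) with the largest k >= 1 whose denominator stays <= 30; these approach x as k grows, and every other convergent or intermediate fraction in range is farther away.
Largest k: floor((30 - q_2)/q_3) = floor((30 - 2)/3) = 9.
That gives (9*11 + 7)/(9*3 + 2) = 106/29.
Compare the errors: |x - 11/3| = |1063*3 - 11*290|/(290*3) = 1/870, and |x - 106/29| = |1063*29 - 106*290|/(290*29) = 87/8410.
Cross-multiplying, 1*8410 = 8410 < 75690 = 87*870, so 1/870 is smaller: the convergent 11/3 is closer to x than 106/29.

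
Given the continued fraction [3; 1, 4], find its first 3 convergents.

3/1, 4/1, 19/5

Using the convergent recurrence p_i = a_i*p_{i-1} + p_{i-2}, q_i = a_i*q_{i-1} + q_{i-2} with p_{-2}=0, p_{-1}=1, q_{-2}=1, q_{-1}=0:
  i=0: a_0=3, p_0 = 3*1 + 0 = 3, q_0 = 3*0 + 1 = 1.
  i=1: a_1=1, p_1 = 1*3 + 1 = 4, q_1 = 1*1 + 0 = 1.
  i=2: a_2=4, p_2 = 4*4 + 3 = 19, q_2 = 4*1 + 1 = 5.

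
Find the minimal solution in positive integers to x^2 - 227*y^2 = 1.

(x, y) = (226, 15)

First expand sqrt(227) as a continued fraction. With x_i = (sqrt(227) + m_i)/d_i and (m_0, d_0) = (0, 1): a_0 = floor(sqrt(227)) = 15, since 15^2 = 225 <= 227 < 256 = 16^2.
Iterate m_{i+1} = d_i*a_i - m_i, d_{i+1} = (227 - m_{i+1}^2)/d_i, a_{i+1} = floor((a_0 + m_{i+1})/d_{i+1}):
  m_1 = 1*15 - 0 = 15, d_1 = (227 - 15^2)/1 = 2/1 = 2, a_1 = floor((15 + 15)/2) = 15.
  m_2 = 2*15 - 15 = 15, d_2 = (227 - 15^2)/2 = 2/2 = 1, a_2 = floor((15 + 15)/1) = 30.
  m_3 = 1*30 - 15 = 15, d_3 = (227 - 15^2)/1 = 2/1 = 2: (m_3, d_3) = (m_1, d_1) = (15, 2), so from here the quotients repeat a_1, a_2; the period length is 2.
So sqrt(227) = [15; (15, 30)] with period length k = 2.
k is even, so the fundamental solution of x^2 - 227y^2 = 1 is (p_{k-1}, q_{k-1}) = (p_1, q_1); compute convergents through index 1.
Convergents (p_i = a_i*p_{i-1} + p_{i-2}, q_i = a_i*q_{i-1} + q_{i-2} with p_{-2}=0, p_{-1}=1, q_{-2}=1, q_{-1}=0):
  i=0: a_0=15, p_0 = 15*1 + 0 = 15, q_0 = 15*0 + 1 = 1.
  i=1: a_1=15, p_1 = 15*15 + 1 = 226, q_1 = 15*1 + 0 = 15.
Check: 226^2 - 227*15^2 = 51076 - 51075 = 1, so (x, y) = (226, 15) solves the equation, and by the theorem it is the least positive solution.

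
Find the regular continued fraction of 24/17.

Run the Euclidean algorithm on 24 and 17; the successive quotients are the partial quotients a_0, a_1, ... (each step inverts the fractional part left over by the previous one):
  24 = 1*17 + 7, so a_0 = 1.
  17 = 2*7 + 3, so a_1 = 2.
  7 = 2*3 + 1, so a_2 = 2.
  3 = 3*1 + 0, so a_3 = 3.
The remainder reaches 0 after 4 divisions, so the expansion has 4 partial quotients, read off in order.

[1; 2, 2, 3]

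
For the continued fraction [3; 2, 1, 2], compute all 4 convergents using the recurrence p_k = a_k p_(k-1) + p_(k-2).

3/1, 7/2, 10/3, 27/8

Using the convergent recurrence p_i = a_i*p_{i-1} + p_{i-2}, q_i = a_i*q_{i-1} + q_{i-2} with p_{-2}=0, p_{-1}=1, q_{-2}=1, q_{-1}=0:
  i=0: a_0=3, p_0 = 3*1 + 0 = 3, q_0 = 3*0 + 1 = 1.
  i=1: a_1=2, p_1 = 2*3 + 1 = 7, q_1 = 2*1 + 0 = 2.
  i=2: a_2=1, p_2 = 1*7 + 3 = 10, q_2 = 1*2 + 1 = 3.
  i=3: a_3=2, p_3 = 2*10 + 7 = 27, q_3 = 2*3 + 2 = 8.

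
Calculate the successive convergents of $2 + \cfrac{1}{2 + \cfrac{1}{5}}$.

2/1, 5/2, 27/11

Using the convergent recurrence p_i = a_i*p_{i-1} + p_{i-2}, q_i = a_i*q_{i-1} + q_{i-2} with p_{-2}=0, p_{-1}=1, q_{-2}=1, q_{-1}=0:
  i=0: a_0=2, p_0 = 2*1 + 0 = 2, q_0 = 2*0 + 1 = 1.
  i=1: a_1=2, p_1 = 2*2 + 1 = 5, q_1 = 2*1 + 0 = 2.
  i=2: a_2=5, p_2 = 5*5 + 2 = 27, q_2 = 5*2 + 1 = 11.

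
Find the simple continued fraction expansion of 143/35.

Run the Euclidean algorithm on 143 and 35; the successive quotients are the partial quotients a_0, a_1, ... (each step inverts the fractional part left over by the previous one):
  143 = 4*35 + 3, so a_0 = 4.
  35 = 11*3 + 2, so a_1 = 11.
  3 = 1*2 + 1, so a_2 = 1.
  2 = 2*1 + 0, so a_3 = 2.
The remainder reaches 0 after 4 divisions, so the expansion has 4 partial quotients, read off in order.

[4; 11, 1, 2]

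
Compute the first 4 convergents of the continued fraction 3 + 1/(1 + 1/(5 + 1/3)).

3/1, 4/1, 23/6, 73/19

Using the convergent recurrence p_i = a_i*p_{i-1} + p_{i-2}, q_i = a_i*q_{i-1} + q_{i-2} with p_{-2}=0, p_{-1}=1, q_{-2}=1, q_{-1}=0:
  i=0: a_0=3, p_0 = 3*1 + 0 = 3, q_0 = 3*0 + 1 = 1.
  i=1: a_1=1, p_1 = 1*3 + 1 = 4, q_1 = 1*1 + 0 = 1.
  i=2: a_2=5, p_2 = 5*4 + 3 = 23, q_2 = 5*1 + 1 = 6.
  i=3: a_3=3, p_3 = 3*23 + 4 = 73, q_3 = 3*6 + 1 = 19.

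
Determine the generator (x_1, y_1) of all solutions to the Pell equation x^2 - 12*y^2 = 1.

First expand sqrt(12) as a continued fraction. With x_i = (sqrt(12) + m_i)/d_i and (m_0, d_0) = (0, 1): a_0 = floor(sqrt(12)) = 3, since 3^2 = 9 <= 12 < 16 = 4^2.
Iterate m_{i+1} = d_i*a_i - m_i, d_{i+1} = (12 - m_{i+1}^2)/d_i, a_{i+1} = floor((a_0 + m_{i+1})/d_{i+1}):
  m_1 = 1*3 - 0 = 3, d_1 = (12 - 3^2)/1 = 3/1 = 3, a_1 = floor((3 + 3)/3) = 2.
  m_2 = 3*2 - 3 = 3, d_2 = (12 - 3^2)/3 = 3/3 = 1, a_2 = floor((3 + 3)/1) = 6.
  m_3 = 1*6 - 3 = 3, d_3 = (12 - 3^2)/1 = 3/1 = 3: (m_3, d_3) = (m_1, d_1) = (3, 3), so from here the quotients repeat a_1, a_2; the period length is 2.
So sqrt(12) = [3; (2, 6)] with period length k = 2.
k is even, so the fundamental solution of x^2 - 12y^2 = 1 is (p_{k-1}, q_{k-1}) = (p_1, q_1); compute convergents through index 1.
Convergents (p_i = a_i*p_{i-1} + p_{i-2}, q_i = a_i*q_{i-1} + q_{i-2} with p_{-2}=0, p_{-1}=1, q_{-2}=1, q_{-1}=0):
  i=0: a_0=3, p_0 = 3*1 + 0 = 3, q_0 = 3*0 + 1 = 1.
  i=1: a_1=2, p_1 = 2*3 + 1 = 7, q_1 = 2*1 + 0 = 2.
Check: 7^2 - 12*2^2 = 49 - 48 = 1, so (x, y) = (7, 2) solves the equation, and by the theorem it is the least positive solution.

(x, y) = (7, 2)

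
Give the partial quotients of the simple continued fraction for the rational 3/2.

[1; 2]

Run the Euclidean algorithm on 3 and 2; the successive quotients are the partial quotients a_0, a_1, ... (each step inverts the fractional part left over by the previous one):
  3 = 1*2 + 1, so a_0 = 1.
  2 = 2*1 + 0, so a_1 = 2.
The remainder reaches 0 after 2 divisions, so the expansion has 2 partial quotients, read off in order.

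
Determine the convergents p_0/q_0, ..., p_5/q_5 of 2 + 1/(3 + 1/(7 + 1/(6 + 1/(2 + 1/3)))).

2/1, 7/3, 51/22, 313/135, 677/292, 2344/1011

Using the convergent recurrence p_i = a_i*p_{i-1} + p_{i-2}, q_i = a_i*q_{i-1} + q_{i-2} with p_{-2}=0, p_{-1}=1, q_{-2}=1, q_{-1}=0:
  i=0: a_0=2, p_0 = 2*1 + 0 = 2, q_0 = 2*0 + 1 = 1.
  i=1: a_1=3, p_1 = 3*2 + 1 = 7, q_1 = 3*1 + 0 = 3.
  i=2: a_2=7, p_2 = 7*7 + 2 = 51, q_2 = 7*3 + 1 = 22.
  i=3: a_3=6, p_3 = 6*51 + 7 = 313, q_3 = 6*22 + 3 = 135.
  i=4: a_4=2, p_4 = 2*313 + 51 = 677, q_4 = 2*135 + 22 = 292.
  i=5: a_5=3, p_5 = 3*677 + 313 = 2344, q_5 = 3*292 + 135 = 1011.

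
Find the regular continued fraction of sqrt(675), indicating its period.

[25; (1, 50)]

Write x_i = (sqrt(675) + m_i)/d_i with (m_0, d_0) = (0, 1). a_0 = floor(sqrt(675)) = 25, since 25^2 = 625 <= 675 < 676 = 26^2.
Iterate m_{i+1} = d_i*a_i - m_i, d_{i+1} = (675 - m_{i+1}^2)/d_i, a_{i+1} = floor((a_0 + m_{i+1})/d_{i+1}):
  m_1 = 1*25 - 0 = 25, d_1 = (675 - 25^2)/1 = 50/1 = 50, a_1 = floor((25 + 25)/50) = 1.
  m_2 = 50*1 - 25 = 25, d_2 = (675 - 25^2)/50 = 50/50 = 1, a_2 = floor((25 + 25)/1) = 50.
  m_3 = 1*50 - 25 = 25, d_3 = (675 - 25^2)/1 = 50/1 = 50: (m_3, d_3) = (m_1, d_1) = (25, 50), so from here the quotients repeat a_1, a_2; the period length is 2.
Hence the expansion of sqrt(675) is a_0 = 25 followed by the repeating block 1, 50 (period 2).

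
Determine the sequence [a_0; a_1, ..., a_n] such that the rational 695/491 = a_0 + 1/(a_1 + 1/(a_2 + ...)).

[1; 2, 2, 2, 5, 2, 3]

Run the Euclidean algorithm on 695 and 491; the successive quotients are the partial quotients a_0, a_1, ... (each step inverts the fractional part left over by the previous one):
  695 = 1*491 + 204, so a_0 = 1.
  491 = 2*204 + 83, so a_1 = 2.
  204 = 2*83 + 38, so a_2 = 2.
  83 = 2*38 + 7, so a_3 = 2.
  38 = 5*7 + 3, so a_4 = 5.
  7 = 2*3 + 1, so a_5 = 2.
  3 = 3*1 + 0, so a_6 = 3.
The remainder reaches 0 after 7 divisions, so the expansion has 7 partial quotients, read off in order.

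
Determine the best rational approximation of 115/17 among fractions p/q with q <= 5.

Expand x = 115/17 as a continued fraction with the Euclidean algorithm:
  115 = 6*17 + 13, so a_0 = 6.
  17 = 1*13 + 4, so a_1 = 1.
  13 = 3*4 + 1, so a_2 = 3.
  4 = 4*1 + 0, so a_3 = 4.
so x = [6; 1, 3, 4].
Convergents (p_i = a_i*p_{i-1} + p_{i-2}, q_i = a_i*q_{i-1} + q_{i-2} with p_{-2}=0, p_{-1}=1, q_{-2}=1, q_{-1}=0), until the denominator exceeds 5:
  i=0: a_0=6, p_0 = 6*1 + 0 = 6, q_0 = 6*0 + 1 = 1.
  i=1: a_1=1, p_1 = 1*6 + 1 = 7, q_1 = 1*1 + 0 = 1.
  i=2: a_2=3, p_2 = 3*7 + 6 = 27, q_2 = 3*1 + 1 = 4.
  i=3: a_3=4, p_3 = 4*27 + 7 = 115, q_3 = 4*4 + 1 = 17.
q_3 = 17 > 5, so the last convergent with denominator <= 5 is p_2/q_2 = 27/4.
The closest fraction with denominator <= 5 is either p_2/q_2 or the intermediate fraction (k*p_2 + p_1)/(k*q_2 + q_1) with the largest k >= 1 whose denominator stays <= 5; these approach x as k grows, and every other convergent or intermediate fraction in range is farther away.
Largest k: floor((5 - q_1)/q_2) = floor((5 - 1)/4) = 1.
That gives (1*27 + 7)/(1*4 + 1) = 34/5.
Compare the errors: |x - 27/4| = |115*4 - 27*17|/(17*4) = 1/68, and |x - 34/5| = |115*5 - 34*17|/(17*5) = 3/85.
Cross-multiplying, 1*85 = 85 < 204 = 3*68, so 1/68 is smaller: the convergent 27/4 is closer to x than 34/5.

27/4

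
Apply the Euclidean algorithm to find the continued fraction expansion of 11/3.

Run the Euclidean algorithm on 11 and 3; the successive quotients are the partial quotients a_0, a_1, ... (each step inverts the fractional part left over by the previous one):
  11 = 3*3 + 2, so a_0 = 3.
  3 = 1*2 + 1, so a_1 = 1.
  2 = 2*1 + 0, so a_2 = 2.
The remainder reaches 0 after 3 divisions, so the expansion has 3 partial quotients, read off in order.

[3; 1, 2]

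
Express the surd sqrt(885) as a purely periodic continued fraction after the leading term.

Write x_i = (sqrt(885) + m_i)/d_i with (m_0, d_0) = (0, 1). a_0 = floor(sqrt(885)) = 29, since 29^2 = 841 <= 885 < 900 = 30^2.
Iterate m_{i+1} = d_i*a_i - m_i, d_{i+1} = (885 - m_{i+1}^2)/d_i, a_{i+1} = floor((a_0 + m_{i+1})/d_{i+1}):
  m_1 = 1*29 - 0 = 29, d_1 = (885 - 29^2)/1 = 44/1 = 44, a_1 = floor((29 + 29)/44) = 1.
  m_2 = 44*1 - 29 = 15, d_2 = (885 - 15^2)/44 = 660/44 = 15, a_2 = floor((29 + 15)/15) = 2.
  m_3 = 15*2 - 15 = 15, d_3 = (885 - 15^2)/15 = 660/15 = 44, a_3 = floor((29 + 15)/44) = 1.
  m_4 = 44*1 - 15 = 29, d_4 = (885 - 29^2)/44 = 44/44 = 1, a_4 = floor((29 + 29)/1) = 58.
  m_5 = 1*58 - 29 = 29, d_5 = (885 - 29^2)/1 = 44/1 = 44: (m_5, d_5) = (m_1, d_1) = (29, 44), so from here the quotients repeat a_1, ..., a_4; the period length is 4.
Hence the expansion of sqrt(885) is a_0 = 29 followed by the repeating block 1, 2, 1, 58 (period 4).

[29; (1, 2, 1, 58)]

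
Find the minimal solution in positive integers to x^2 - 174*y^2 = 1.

First expand sqrt(174) as a continued fraction. With x_i = (sqrt(174) + m_i)/d_i and (m_0, d_0) = (0, 1): a_0 = floor(sqrt(174)) = 13, since 13^2 = 169 <= 174 < 196 = 14^2.
Iterate m_{i+1} = d_i*a_i - m_i, d_{i+1} = (174 - m_{i+1}^2)/d_i, a_{i+1} = floor((a_0 + m_{i+1})/d_{i+1}):
  m_1 = 1*13 - 0 = 13, d_1 = (174 - 13^2)/1 = 5/1 = 5, a_1 = floor((13 + 13)/5) = 5.
  m_2 = 5*5 - 13 = 12, d_2 = (174 - 12^2)/5 = 30/5 = 6, a_2 = floor((13 + 12)/6) = 4.
  m_3 = 6*4 - 12 = 12, d_3 = (174 - 12^2)/6 = 30/6 = 5, a_3 = floor((13 + 12)/5) = 5.
  m_4 = 5*5 - 12 = 13, d_4 = (174 - 13^2)/5 = 5/5 = 1, a_4 = floor((13 + 13)/1) = 26.
  m_5 = 1*26 - 13 = 13, d_5 = (174 - 13^2)/1 = 5/1 = 5: (m_5, d_5) = (m_1, d_1) = (13, 5), so from here the quotients repeat a_1, ..., a_4; the period length is 4.
So sqrt(174) = [13; (5, 4, 5, 26)] with period length k = 4.
k is even, so the fundamental solution of x^2 - 174y^2 = 1 is (p_{k-1}, q_{k-1}) = (p_3, q_3); compute convergents through index 3.
Convergents (p_i = a_i*p_{i-1} + p_{i-2}, q_i = a_i*q_{i-1} + q_{i-2} with p_{-2}=0, p_{-1}=1, q_{-2}=1, q_{-1}=0):
  i=0: a_0=13, p_0 = 13*1 + 0 = 13, q_0 = 13*0 + 1 = 1.
  i=1: a_1=5, p_1 = 5*13 + 1 = 66, q_1 = 5*1 + 0 = 5.
  i=2: a_2=4, p_2 = 4*66 + 13 = 277, q_2 = 4*5 + 1 = 21.
  i=3: a_3=5, p_3 = 5*277 + 66 = 1451, q_3 = 5*21 + 5 = 110.
Check: 1451^2 - 174*110^2 = 2105401 - 2105400 = 1, so (x, y) = (1451, 110) solves the equation, and by the theorem it is the least positive solution.

(x, y) = (1451, 110)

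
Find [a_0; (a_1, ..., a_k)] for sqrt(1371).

[37; (37, 74)]

Write x_i = (sqrt(1371) + m_i)/d_i with (m_0, d_0) = (0, 1). a_0 = floor(sqrt(1371)) = 37, since 37^2 = 1369 <= 1371 < 1444 = 38^2.
Iterate m_{i+1} = d_i*a_i - m_i, d_{i+1} = (1371 - m_{i+1}^2)/d_i, a_{i+1} = floor((a_0 + m_{i+1})/d_{i+1}):
  m_1 = 1*37 - 0 = 37, d_1 = (1371 - 37^2)/1 = 2/1 = 2, a_1 = floor((37 + 37)/2) = 37.
  m_2 = 2*37 - 37 = 37, d_2 = (1371 - 37^2)/2 = 2/2 = 1, a_2 = floor((37 + 37)/1) = 74.
  m_3 = 1*74 - 37 = 37, d_3 = (1371 - 37^2)/1 = 2/1 = 2: (m_3, d_3) = (m_1, d_1) = (37, 2), so from here the quotients repeat a_1, a_2; the period length is 2.
Hence the expansion of sqrt(1371) is a_0 = 37 followed by the repeating block 37, 74 (period 2).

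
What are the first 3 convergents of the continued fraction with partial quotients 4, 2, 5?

4/1, 9/2, 49/11

Using the convergent recurrence p_i = a_i*p_{i-1} + p_{i-2}, q_i = a_i*q_{i-1} + q_{i-2} with p_{-2}=0, p_{-1}=1, q_{-2}=1, q_{-1}=0:
  i=0: a_0=4, p_0 = 4*1 + 0 = 4, q_0 = 4*0 + 1 = 1.
  i=1: a_1=2, p_1 = 2*4 + 1 = 9, q_1 = 2*1 + 0 = 2.
  i=2: a_2=5, p_2 = 5*9 + 4 = 49, q_2 = 5*2 + 1 = 11.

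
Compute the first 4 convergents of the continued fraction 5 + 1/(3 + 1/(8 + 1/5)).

Using the convergent recurrence p_i = a_i*p_{i-1} + p_{i-2}, q_i = a_i*q_{i-1} + q_{i-2} with p_{-2}=0, p_{-1}=1, q_{-2}=1, q_{-1}=0:
  i=0: a_0=5, p_0 = 5*1 + 0 = 5, q_0 = 5*0 + 1 = 1.
  i=1: a_1=3, p_1 = 3*5 + 1 = 16, q_1 = 3*1 + 0 = 3.
  i=2: a_2=8, p_2 = 8*16 + 5 = 133, q_2 = 8*3 + 1 = 25.
  i=3: a_3=5, p_3 = 5*133 + 16 = 681, q_3 = 5*25 + 3 = 128.

5/1, 16/3, 133/25, 681/128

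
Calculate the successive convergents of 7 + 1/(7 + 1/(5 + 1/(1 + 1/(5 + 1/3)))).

Using the convergent recurrence p_i = a_i*p_{i-1} + p_{i-2}, q_i = a_i*q_{i-1} + q_{i-2} with p_{-2}=0, p_{-1}=1, q_{-2}=1, q_{-1}=0:
  i=0: a_0=7, p_0 = 7*1 + 0 = 7, q_0 = 7*0 + 1 = 1.
  i=1: a_1=7, p_1 = 7*7 + 1 = 50, q_1 = 7*1 + 0 = 7.
  i=2: a_2=5, p_2 = 5*50 + 7 = 257, q_2 = 5*7 + 1 = 36.
  i=3: a_3=1, p_3 = 1*257 + 50 = 307, q_3 = 1*36 + 7 = 43.
  i=4: a_4=5, p_4 = 5*307 + 257 = 1792, q_4 = 5*43 + 36 = 251.
  i=5: a_5=3, p_5 = 3*1792 + 307 = 5683, q_5 = 3*251 + 43 = 796.

7/1, 50/7, 257/36, 307/43, 1792/251, 5683/796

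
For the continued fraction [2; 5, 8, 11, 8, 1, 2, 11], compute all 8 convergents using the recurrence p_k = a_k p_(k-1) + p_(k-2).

Using the convergent recurrence p_i = a_i*p_{i-1} + p_{i-2}, q_i = a_i*q_{i-1} + q_{i-2} with p_{-2}=0, p_{-1}=1, q_{-2}=1, q_{-1}=0:
  i=0: a_0=2, p_0 = 2*1 + 0 = 2, q_0 = 2*0 + 1 = 1.
  i=1: a_1=5, p_1 = 5*2 + 1 = 11, q_1 = 5*1 + 0 = 5.
  i=2: a_2=8, p_2 = 8*11 + 2 = 90, q_2 = 8*5 + 1 = 41.
  i=3: a_3=11, p_3 = 11*90 + 11 = 1001, q_3 = 11*41 + 5 = 456.
  i=4: a_4=8, p_4 = 8*1001 + 90 = 8098, q_4 = 8*456 + 41 = 3689.
  i=5: a_5=1, p_5 = 1*8098 + 1001 = 9099, q_5 = 1*3689 + 456 = 4145.
  i=6: a_6=2, p_6 = 2*9099 + 8098 = 26296, q_6 = 2*4145 + 3689 = 11979.
  i=7: a_7=11, p_7 = 11*26296 + 9099 = 298355, q_7 = 11*11979 + 4145 = 135914.

2/1, 11/5, 90/41, 1001/456, 8098/3689, 9099/4145, 26296/11979, 298355/135914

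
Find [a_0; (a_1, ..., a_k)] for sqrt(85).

[9; (4, 1, 1, 4, 18)]

Write x_i = (sqrt(85) + m_i)/d_i with (m_0, d_0) = (0, 1). a_0 = floor(sqrt(85)) = 9, since 9^2 = 81 <= 85 < 100 = 10^2.
Iterate m_{i+1} = d_i*a_i - m_i, d_{i+1} = (85 - m_{i+1}^2)/d_i, a_{i+1} = floor((a_0 + m_{i+1})/d_{i+1}):
  m_1 = 1*9 - 0 = 9, d_1 = (85 - 9^2)/1 = 4/1 = 4, a_1 = floor((9 + 9)/4) = 4.
  m_2 = 4*4 - 9 = 7, d_2 = (85 - 7^2)/4 = 36/4 = 9, a_2 = floor((9 + 7)/9) = 1.
  m_3 = 9*1 - 7 = 2, d_3 = (85 - 2^2)/9 = 81/9 = 9, a_3 = floor((9 + 2)/9) = 1.
  m_4 = 9*1 - 2 = 7, d_4 = (85 - 7^2)/9 = 36/9 = 4, a_4 = floor((9 + 7)/4) = 4.
  m_5 = 4*4 - 7 = 9, d_5 = (85 - 9^2)/4 = 4/4 = 1, a_5 = floor((9 + 9)/1) = 18.
  m_6 = 1*18 - 9 = 9, d_6 = (85 - 9^2)/1 = 4/1 = 4: (m_6, d_6) = (m_1, d_1) = (9, 4), so from here the quotients repeat a_1, ..., a_5; the period length is 5.
Hence the expansion of sqrt(85) is a_0 = 9 followed by the repeating block 4, 1, 1, 4, 18 (period 5).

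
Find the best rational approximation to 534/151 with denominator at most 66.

Expand x = 534/151 as a continued fraction with the Euclidean algorithm:
  534 = 3*151 + 81, so a_0 = 3.
  151 = 1*81 + 70, so a_1 = 1.
  81 = 1*70 + 11, so a_2 = 1.
  70 = 6*11 + 4, so a_3 = 6.
  11 = 2*4 + 3, so a_4 = 2.
  4 = 1*3 + 1, so a_5 = 1.
  3 = 3*1 + 0, so a_6 = 3.
so x = [3; 1, 1, 6, 2, 1, 3].
Convergents (p_i = a_i*p_{i-1} + p_{i-2}, q_i = a_i*q_{i-1} + q_{i-2} with p_{-2}=0, p_{-1}=1, q_{-2}=1, q_{-1}=0), until the denominator exceeds 66:
  i=0: a_0=3, p_0 = 3*1 + 0 = 3, q_0 = 3*0 + 1 = 1.
  i=1: a_1=1, p_1 = 1*3 + 1 = 4, q_1 = 1*1 + 0 = 1.
  i=2: a_2=1, p_2 = 1*4 + 3 = 7, q_2 = 1*1 + 1 = 2.
  i=3: a_3=6, p_3 = 6*7 + 4 = 46, q_3 = 6*2 + 1 = 13.
  i=4: a_4=2, p_4 = 2*46 + 7 = 99, q_4 = 2*13 + 2 = 28.
  i=5: a_5=1, p_5 = 1*99 + 46 = 145, q_5 = 1*28 + 13 = 41.
  i=6: a_6=3, p_6 = 3*145 + 99 = 534, q_6 = 3*41 + 28 = 151.
q_6 = 151 > 66, so the last convergent with denominator <= 66 is p_5/q_5 = 145/41.
The closest fraction with denominator <= 66 is either p_5/q_5 or the intermediate fraction (k*p_5 + p_4)/(k*q_5 + q_4) with the largest k >= 1 whose denominator stays <= 66; these approach x as k grows, and every other convergent or intermediate fraction in range is farther away.
Largest k: floor((66 - q_4)/q_5) = floor((66 - 28)/41) = 0.
Since k = 0, no intermediate fraction beyond p_5/q_5 has denominator <= 66, so the convergent 145/41 is the closest (its error is |534*41 - 145*151|/(151*41) = 1/6191).

145/41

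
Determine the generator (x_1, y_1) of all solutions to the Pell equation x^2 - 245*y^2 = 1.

First expand sqrt(245) as a continued fraction. With x_i = (sqrt(245) + m_i)/d_i and (m_0, d_0) = (0, 1): a_0 = floor(sqrt(245)) = 15, since 15^2 = 225 <= 245 < 256 = 16^2.
Iterate m_{i+1} = d_i*a_i - m_i, d_{i+1} = (245 - m_{i+1}^2)/d_i, a_{i+1} = floor((a_0 + m_{i+1})/d_{i+1}):
  m_1 = 1*15 - 0 = 15, d_1 = (245 - 15^2)/1 = 20/1 = 20, a_1 = floor((15 + 15)/20) = 1.
  m_2 = 20*1 - 15 = 5, d_2 = (245 - 5^2)/20 = 220/20 = 11, a_2 = floor((15 + 5)/11) = 1.
  m_3 = 11*1 - 5 = 6, d_3 = (245 - 6^2)/11 = 209/11 = 19, a_3 = floor((15 + 6)/19) = 1.
  m_4 = 19*1 - 6 = 13, d_4 = (245 - 13^2)/19 = 76/19 = 4, a_4 = floor((15 + 13)/4) = 7.
  m_5 = 4*7 - 13 = 15, d_5 = (245 - 15^2)/4 = 20/4 = 5, a_5 = floor((15 + 15)/5) = 6.
  m_6 = 5*6 - 15 = 15, d_6 = (245 - 15^2)/5 = 20/5 = 4, a_6 = floor((15 + 15)/4) = 7.
  m_7 = 4*7 - 15 = 13, d_7 = (245 - 13^2)/4 = 76/4 = 19, a_7 = floor((15 + 13)/19) = 1.
  m_8 = 19*1 - 13 = 6, d_8 = (245 - 6^2)/19 = 209/19 = 11, a_8 = floor((15 + 6)/11) = 1.
  m_9 = 11*1 - 6 = 5, d_9 = (245 - 5^2)/11 = 220/11 = 20, a_9 = floor((15 + 5)/20) = 1.
  m_10 = 20*1 - 5 = 15, d_10 = (245 - 15^2)/20 = 20/20 = 1, a_10 = floor((15 + 15)/1) = 30.
  m_11 = 1*30 - 15 = 15, d_11 = (245 - 15^2)/1 = 20/1 = 20: (m_11, d_11) = (m_1, d_1) = (15, 20), so from here the quotients repeat a_1, ..., a_10; the period length is 10.
So sqrt(245) = [15; (1, 1, 1, 7, 6, 7, 1, 1, 1, 30)] with period length k = 10.
k is even, so the fundamental solution of x^2 - 245y^2 = 1 is (p_{k-1}, q_{k-1}) = (p_9, q_9); compute convergents through index 9.
Convergents (p_i = a_i*p_{i-1} + p_{i-2}, q_i = a_i*q_{i-1} + q_{i-2} with p_{-2}=0, p_{-1}=1, q_{-2}=1, q_{-1}=0):
  i=0: a_0=15, p_0 = 15*1 + 0 = 15, q_0 = 15*0 + 1 = 1.
  i=1: a_1=1, p_1 = 1*15 + 1 = 16, q_1 = 1*1 + 0 = 1.
  i=2: a_2=1, p_2 = 1*16 + 15 = 31, q_2 = 1*1 + 1 = 2.
  i=3: a_3=1, p_3 = 1*31 + 16 = 47, q_3 = 1*2 + 1 = 3.
  i=4: a_4=7, p_4 = 7*47 + 31 = 360, q_4 = 7*3 + 2 = 23.
  i=5: a_5=6, p_5 = 6*360 + 47 = 2207, q_5 = 6*23 + 3 = 141.
  i=6: a_6=7, p_6 = 7*2207 + 360 = 15809, q_6 = 7*141 + 23 = 1010.
  i=7: a_7=1, p_7 = 1*15809 + 2207 = 18016, q_7 = 1*1010 + 141 = 1151.
  i=8: a_8=1, p_8 = 1*18016 + 15809 = 33825, q_8 = 1*1151 + 1010 = 2161.
  i=9: a_9=1, p_9 = 1*33825 + 18016 = 51841, q_9 = 1*2161 + 1151 = 3312.
Check: 51841^2 - 245*3312^2 = 2687489281 - 2687489280 = 1, so (x, y) = (51841, 3312) solves the equation, and by the theorem it is the least positive solution.

(x, y) = (51841, 3312)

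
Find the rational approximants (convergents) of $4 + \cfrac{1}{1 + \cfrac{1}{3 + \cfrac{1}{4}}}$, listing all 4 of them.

4/1, 5/1, 19/4, 81/17

Using the convergent recurrence p_i = a_i*p_{i-1} + p_{i-2}, q_i = a_i*q_{i-1} + q_{i-2} with p_{-2}=0, p_{-1}=1, q_{-2}=1, q_{-1}=0:
  i=0: a_0=4, p_0 = 4*1 + 0 = 4, q_0 = 4*0 + 1 = 1.
  i=1: a_1=1, p_1 = 1*4 + 1 = 5, q_1 = 1*1 + 0 = 1.
  i=2: a_2=3, p_2 = 3*5 + 4 = 19, q_2 = 3*1 + 1 = 4.
  i=3: a_3=4, p_3 = 4*19 + 5 = 81, q_3 = 4*4 + 1 = 17.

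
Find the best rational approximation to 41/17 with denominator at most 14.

29/12

Expand x = 41/17 as a continued fraction with the Euclidean algorithm:
  41 = 2*17 + 7, so a_0 = 2.
  17 = 2*7 + 3, so a_1 = 2.
  7 = 2*3 + 1, so a_2 = 2.
  3 = 3*1 + 0, so a_3 = 3.
so x = [2; 2, 2, 3].
Convergents (p_i = a_i*p_{i-1} + p_{i-2}, q_i = a_i*q_{i-1} + q_{i-2} with p_{-2}=0, p_{-1}=1, q_{-2}=1, q_{-1}=0), until the denominator exceeds 14:
  i=0: a_0=2, p_0 = 2*1 + 0 = 2, q_0 = 2*0 + 1 = 1.
  i=1: a_1=2, p_1 = 2*2 + 1 = 5, q_1 = 2*1 + 0 = 2.
  i=2: a_2=2, p_2 = 2*5 + 2 = 12, q_2 = 2*2 + 1 = 5.
  i=3: a_3=3, p_3 = 3*12 + 5 = 41, q_3 = 3*5 + 2 = 17.
q_3 = 17 > 14, so the last convergent with denominator <= 14 is p_2/q_2 = 12/5.
The closest fraction with denominator <= 14 is either p_2/q_2 or the intermediate fraction (k*p_2 + p_1)/(k*q_2 + q_1) with the largest k >= 1 whose denominator stays <= 14; these approach x as k grows, and every other convergent or intermediate fraction in range is farther away.
Largest k: floor((14 - q_1)/q_2) = floor((14 - 2)/5) = 2.
That gives (2*12 + 5)/(2*5 + 2) = 29/12.
Compare the errors: |x - 12/5| = |41*5 - 12*17|/(17*5) = 1/85, and |x - 29/12| = |41*12 - 29*17|/(17*12) = 1/204.
Cross-multiplying, 1*85 = 85 < 204 = 1*204, so 1/204 is smaller: the intermediate fraction 29/12 is closer to x than 12/5.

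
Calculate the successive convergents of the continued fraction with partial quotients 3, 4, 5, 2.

3/1, 13/4, 68/21, 149/46

Using the convergent recurrence p_i = a_i*p_{i-1} + p_{i-2}, q_i = a_i*q_{i-1} + q_{i-2} with p_{-2}=0, p_{-1}=1, q_{-2}=1, q_{-1}=0:
  i=0: a_0=3, p_0 = 3*1 + 0 = 3, q_0 = 3*0 + 1 = 1.
  i=1: a_1=4, p_1 = 4*3 + 1 = 13, q_1 = 4*1 + 0 = 4.
  i=2: a_2=5, p_2 = 5*13 + 3 = 68, q_2 = 5*4 + 1 = 21.
  i=3: a_3=2, p_3 = 2*68 + 13 = 149, q_3 = 2*21 + 4 = 46.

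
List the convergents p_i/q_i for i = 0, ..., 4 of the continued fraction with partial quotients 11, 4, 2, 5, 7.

11/1, 45/4, 101/9, 550/49, 3951/352

Using the convergent recurrence p_i = a_i*p_{i-1} + p_{i-2}, q_i = a_i*q_{i-1} + q_{i-2} with p_{-2}=0, p_{-1}=1, q_{-2}=1, q_{-1}=0:
  i=0: a_0=11, p_0 = 11*1 + 0 = 11, q_0 = 11*0 + 1 = 1.
  i=1: a_1=4, p_1 = 4*11 + 1 = 45, q_1 = 4*1 + 0 = 4.
  i=2: a_2=2, p_2 = 2*45 + 11 = 101, q_2 = 2*4 + 1 = 9.
  i=3: a_3=5, p_3 = 5*101 + 45 = 550, q_3 = 5*9 + 4 = 49.
  i=4: a_4=7, p_4 = 7*550 + 101 = 3951, q_4 = 7*49 + 9 = 352.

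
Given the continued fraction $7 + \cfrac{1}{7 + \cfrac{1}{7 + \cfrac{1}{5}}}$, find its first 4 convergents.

7/1, 50/7, 357/50, 1835/257

Using the convergent recurrence p_i = a_i*p_{i-1} + p_{i-2}, q_i = a_i*q_{i-1} + q_{i-2} with p_{-2}=0, p_{-1}=1, q_{-2}=1, q_{-1}=0:
  i=0: a_0=7, p_0 = 7*1 + 0 = 7, q_0 = 7*0 + 1 = 1.
  i=1: a_1=7, p_1 = 7*7 + 1 = 50, q_1 = 7*1 + 0 = 7.
  i=2: a_2=7, p_2 = 7*50 + 7 = 357, q_2 = 7*7 + 1 = 50.
  i=3: a_3=5, p_3 = 5*357 + 50 = 1835, q_3 = 5*50 + 7 = 257.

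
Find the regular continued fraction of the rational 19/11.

Run the Euclidean algorithm on 19 and 11; the successive quotients are the partial quotients a_0, a_1, ... (each step inverts the fractional part left over by the previous one):
  19 = 1*11 + 8, so a_0 = 1.
  11 = 1*8 + 3, so a_1 = 1.
  8 = 2*3 + 2, so a_2 = 2.
  3 = 1*2 + 1, so a_3 = 1.
  2 = 2*1 + 0, so a_4 = 2.
The remainder reaches 0 after 5 divisions, so the expansion has 5 partial quotients, read off in order.

[1; 1, 2, 1, 2]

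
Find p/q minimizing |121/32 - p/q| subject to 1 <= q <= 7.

19/5

Expand x = 121/32 as a continued fraction with the Euclidean algorithm:
  121 = 3*32 + 25, so a_0 = 3.
  32 = 1*25 + 7, so a_1 = 1.
  25 = 3*7 + 4, so a_2 = 3.
  7 = 1*4 + 3, so a_3 = 1.
  4 = 1*3 + 1, so a_4 = 1.
  3 = 3*1 + 0, so a_5 = 3.
so x = [3; 1, 3, 1, 1, 3].
Convergents (p_i = a_i*p_{i-1} + p_{i-2}, q_i = a_i*q_{i-1} + q_{i-2} with p_{-2}=0, p_{-1}=1, q_{-2}=1, q_{-1}=0), until the denominator exceeds 7:
  i=0: a_0=3, p_0 = 3*1 + 0 = 3, q_0 = 3*0 + 1 = 1.
  i=1: a_1=1, p_1 = 1*3 + 1 = 4, q_1 = 1*1 + 0 = 1.
  i=2: a_2=3, p_2 = 3*4 + 3 = 15, q_2 = 3*1 + 1 = 4.
  i=3: a_3=1, p_3 = 1*15 + 4 = 19, q_3 = 1*4 + 1 = 5.
  i=4: a_4=1, p_4 = 1*19 + 15 = 34, q_4 = 1*5 + 4 = 9.
q_4 = 9 > 7, so the last convergent with denominator <= 7 is p_3/q_3 = 19/5.
The closest fraction with denominator <= 7 is either p_3/q_3 or the intermediate fraction (k*p_3 + p_2)/(k*q_3 + q_2) with the largest k >= 1 whose denominator stays <= 7; these approach x as k grows, and every other convergent or intermediate fraction in range is farther away.
Largest k: floor((7 - q_2)/q_3) = floor((7 - 4)/5) = 0.
Since k = 0, no intermediate fraction beyond p_3/q_3 has denominator <= 7, so the convergent 19/5 is the closest (its error is |121*5 - 19*32|/(32*5) = 3/160).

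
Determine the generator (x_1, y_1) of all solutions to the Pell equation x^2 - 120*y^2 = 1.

First expand sqrt(120) as a continued fraction. With x_i = (sqrt(120) + m_i)/d_i and (m_0, d_0) = (0, 1): a_0 = floor(sqrt(120)) = 10, since 10^2 = 100 <= 120 < 121 = 11^2.
Iterate m_{i+1} = d_i*a_i - m_i, d_{i+1} = (120 - m_{i+1}^2)/d_i, a_{i+1} = floor((a_0 + m_{i+1})/d_{i+1}):
  m_1 = 1*10 - 0 = 10, d_1 = (120 - 10^2)/1 = 20/1 = 20, a_1 = floor((10 + 10)/20) = 1.
  m_2 = 20*1 - 10 = 10, d_2 = (120 - 10^2)/20 = 20/20 = 1, a_2 = floor((10 + 10)/1) = 20.
  m_3 = 1*20 - 10 = 10, d_3 = (120 - 10^2)/1 = 20/1 = 20: (m_3, d_3) = (m_1, d_1) = (10, 20), so from here the quotients repeat a_1, a_2; the period length is 2.
So sqrt(120) = [10; (1, 20)] with period length k = 2.
k is even, so the fundamental solution of x^2 - 120y^2 = 1 is (p_{k-1}, q_{k-1}) = (p_1, q_1); compute convergents through index 1.
Convergents (p_i = a_i*p_{i-1} + p_{i-2}, q_i = a_i*q_{i-1} + q_{i-2} with p_{-2}=0, p_{-1}=1, q_{-2}=1, q_{-1}=0):
  i=0: a_0=10, p_0 = 10*1 + 0 = 10, q_0 = 10*0 + 1 = 1.
  i=1: a_1=1, p_1 = 1*10 + 1 = 11, q_1 = 1*1 + 0 = 1.
Check: 11^2 - 120*1^2 = 121 - 120 = 1, so (x, y) = (11, 1) solves the equation, and by the theorem it is the least positive solution.

(x, y) = (11, 1)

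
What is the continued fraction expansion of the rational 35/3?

[11; 1, 2]

Run the Euclidean algorithm on 35 and 3; the successive quotients are the partial quotients a_0, a_1, ... (each step inverts the fractional part left over by the previous one):
  35 = 11*3 + 2, so a_0 = 11.
  3 = 1*2 + 1, so a_1 = 1.
  2 = 2*1 + 0, so a_2 = 2.
The remainder reaches 0 after 3 divisions, so the expansion has 3 partial quotients, read off in order.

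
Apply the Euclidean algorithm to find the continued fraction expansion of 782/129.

[6; 16, 8]

Run the Euclidean algorithm on 782 and 129; the successive quotients are the partial quotients a_0, a_1, ... (each step inverts the fractional part left over by the previous one):
  782 = 6*129 + 8, so a_0 = 6.
  129 = 16*8 + 1, so a_1 = 16.
  8 = 8*1 + 0, so a_2 = 8.
The remainder reaches 0 after 3 divisions, so the expansion has 3 partial quotients, read off in order.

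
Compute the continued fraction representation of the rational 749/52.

[14; 2, 2, 10]

Run the Euclidean algorithm on 749 and 52; the successive quotients are the partial quotients a_0, a_1, ... (each step inverts the fractional part left over by the previous one):
  749 = 14*52 + 21, so a_0 = 14.
  52 = 2*21 + 10, so a_1 = 2.
  21 = 2*10 + 1, so a_2 = 2.
  10 = 10*1 + 0, so a_3 = 10.
The remainder reaches 0 after 4 divisions, so the expansion has 4 partial quotients, read off in order.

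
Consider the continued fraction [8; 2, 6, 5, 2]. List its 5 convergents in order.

8/1, 17/2, 110/13, 567/67, 1244/147

Using the convergent recurrence p_i = a_i*p_{i-1} + p_{i-2}, q_i = a_i*q_{i-1} + q_{i-2} with p_{-2}=0, p_{-1}=1, q_{-2}=1, q_{-1}=0:
  i=0: a_0=8, p_0 = 8*1 + 0 = 8, q_0 = 8*0 + 1 = 1.
  i=1: a_1=2, p_1 = 2*8 + 1 = 17, q_1 = 2*1 + 0 = 2.
  i=2: a_2=6, p_2 = 6*17 + 8 = 110, q_2 = 6*2 + 1 = 13.
  i=3: a_3=5, p_3 = 5*110 + 17 = 567, q_3 = 5*13 + 2 = 67.
  i=4: a_4=2, p_4 = 2*567 + 110 = 1244, q_4 = 2*67 + 13 = 147.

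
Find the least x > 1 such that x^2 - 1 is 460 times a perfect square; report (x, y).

(x, y) = (2535751, 118230)

First expand sqrt(460) as a continued fraction. With x_i = (sqrt(460) + m_i)/d_i and (m_0, d_0) = (0, 1): a_0 = floor(sqrt(460)) = 21, since 21^2 = 441 <= 460 < 484 = 22^2.
Iterate m_{i+1} = d_i*a_i - m_i, d_{i+1} = (460 - m_{i+1}^2)/d_i, a_{i+1} = floor((a_0 + m_{i+1})/d_{i+1}):
  m_1 = 1*21 - 0 = 21, d_1 = (460 - 21^2)/1 = 19/1 = 19, a_1 = floor((21 + 21)/19) = 2.
  m_2 = 19*2 - 21 = 17, d_2 = (460 - 17^2)/19 = 171/19 = 9, a_2 = floor((21 + 17)/9) = 4.
  m_3 = 9*4 - 17 = 19, d_3 = (460 - 19^2)/9 = 99/9 = 11, a_3 = floor((21 + 19)/11) = 3.
  m_4 = 11*3 - 19 = 14, d_4 = (460 - 14^2)/11 = 264/11 = 24, a_4 = floor((21 + 14)/24) = 1.
  m_5 = 24*1 - 14 = 10, d_5 = (460 - 10^2)/24 = 360/24 = 15, a_5 = floor((21 + 10)/15) = 2.
  m_6 = 15*2 - 10 = 20, d_6 = (460 - 20^2)/15 = 60/15 = 4, a_6 = floor((21 + 20)/4) = 10.
  m_7 = 4*10 - 20 = 20, d_7 = (460 - 20^2)/4 = 60/4 = 15, a_7 = floor((21 + 20)/15) = 2.
  m_8 = 15*2 - 20 = 10, d_8 = (460 - 10^2)/15 = 360/15 = 24, a_8 = floor((21 + 10)/24) = 1.
  m_9 = 24*1 - 10 = 14, d_9 = (460 - 14^2)/24 = 264/24 = 11, a_9 = floor((21 + 14)/11) = 3.
  m_10 = 11*3 - 14 = 19, d_10 = (460 - 19^2)/11 = 99/11 = 9, a_10 = floor((21 + 19)/9) = 4.
  m_11 = 9*4 - 19 = 17, d_11 = (460 - 17^2)/9 = 171/9 = 19, a_11 = floor((21 + 17)/19) = 2.
  m_12 = 19*2 - 17 = 21, d_12 = (460 - 21^2)/19 = 19/19 = 1, a_12 = floor((21 + 21)/1) = 42.
  m_13 = 1*42 - 21 = 21, d_13 = (460 - 21^2)/1 = 19/1 = 19: (m_13, d_13) = (m_1, d_1) = (21, 19), so from here the quotients repeat a_1, ..., a_12; the period length is 12.
So sqrt(460) = [21; (2, 4, 3, 1, 2, 10, 2, 1, 3, 4, 2, 42)] with period length k = 12.
k is even, so the fundamental solution of x^2 - 460y^2 = 1 is (p_{k-1}, q_{k-1}) = (p_11, q_11); compute convergents through index 11.
Convergents (p_i = a_i*p_{i-1} + p_{i-2}, q_i = a_i*q_{i-1} + q_{i-2} with p_{-2}=0, p_{-1}=1, q_{-2}=1, q_{-1}=0):
  i=0: a_0=21, p_0 = 21*1 + 0 = 21, q_0 = 21*0 + 1 = 1.
  i=1: a_1=2, p_1 = 2*21 + 1 = 43, q_1 = 2*1 + 0 = 2.
  i=2: a_2=4, p_2 = 4*43 + 21 = 193, q_2 = 4*2 + 1 = 9.
  i=3: a_3=3, p_3 = 3*193 + 43 = 622, q_3 = 3*9 + 2 = 29.
  i=4: a_4=1, p_4 = 1*622 + 193 = 815, q_4 = 1*29 + 9 = 38.
  i=5: a_5=2, p_5 = 2*815 + 622 = 2252, q_5 = 2*38 + 29 = 105.
  i=6: a_6=10, p_6 = 10*2252 + 815 = 23335, q_6 = 10*105 + 38 = 1088.
  i=7: a_7=2, p_7 = 2*23335 + 2252 = 48922, q_7 = 2*1088 + 105 = 2281.
  i=8: a_8=1, p_8 = 1*48922 + 23335 = 72257, q_8 = 1*2281 + 1088 = 3369.
  i=9: a_9=3, p_9 = 3*72257 + 48922 = 265693, q_9 = 3*3369 + 2281 = 12388.
  i=10: a_10=4, p_10 = 4*265693 + 72257 = 1135029, q_10 = 4*12388 + 3369 = 52921.
  i=11: a_11=2, p_11 = 2*1135029 + 265693 = 2535751, q_11 = 2*52921 + 12388 = 118230.
Check: 2535751^2 - 460*118230^2 = 6430033134001 - 6430033134000 = 1, so (x, y) = (2535751, 118230) solves the equation, and by the theorem it is the least positive solution.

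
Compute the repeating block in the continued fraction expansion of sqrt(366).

Write x_i = (sqrt(366) + m_i)/d_i with (m_0, d_0) = (0, 1). a_0 = floor(sqrt(366)) = 19, since 19^2 = 361 <= 366 < 400 = 20^2.
Iterate m_{i+1} = d_i*a_i - m_i, d_{i+1} = (366 - m_{i+1}^2)/d_i, a_{i+1} = floor((a_0 + m_{i+1})/d_{i+1}):
  m_1 = 1*19 - 0 = 19, d_1 = (366 - 19^2)/1 = 5/1 = 5, a_1 = floor((19 + 19)/5) = 7.
  m_2 = 5*7 - 19 = 16, d_2 = (366 - 16^2)/5 = 110/5 = 22, a_2 = floor((19 + 16)/22) = 1.
  m_3 = 22*1 - 16 = 6, d_3 = (366 - 6^2)/22 = 330/22 = 15, a_3 = floor((19 + 6)/15) = 1.
  m_4 = 15*1 - 6 = 9, d_4 = (366 - 9^2)/15 = 285/15 = 19, a_4 = floor((19 + 9)/19) = 1.
  m_5 = 19*1 - 9 = 10, d_5 = (366 - 10^2)/19 = 266/19 = 14, a_5 = floor((19 + 10)/14) = 2.
  m_6 = 14*2 - 10 = 18, d_6 = (366 - 18^2)/14 = 42/14 = 3, a_6 = floor((19 + 18)/3) = 12.
  m_7 = 3*12 - 18 = 18, d_7 = (366 - 18^2)/3 = 42/3 = 14, a_7 = floor((19 + 18)/14) = 2.
  m_8 = 14*2 - 18 = 10, d_8 = (366 - 10^2)/14 = 266/14 = 19, a_8 = floor((19 + 10)/19) = 1.
  m_9 = 19*1 - 10 = 9, d_9 = (366 - 9^2)/19 = 285/19 = 15, a_9 = floor((19 + 9)/15) = 1.
  m_10 = 15*1 - 9 = 6, d_10 = (366 - 6^2)/15 = 330/15 = 22, a_10 = floor((19 + 6)/22) = 1.
  m_11 = 22*1 - 6 = 16, d_11 = (366 - 16^2)/22 = 110/22 = 5, a_11 = floor((19 + 16)/5) = 7.
  m_12 = 5*7 - 16 = 19, d_12 = (366 - 19^2)/5 = 5/5 = 1, a_12 = floor((19 + 19)/1) = 38.
  m_13 = 1*38 - 19 = 19, d_13 = (366 - 19^2)/1 = 5/1 = 5: (m_13, d_13) = (m_1, d_1) = (19, 5), so from here the quotients repeat a_1, ..., a_12; the period length is 12.
Hence the expansion of sqrt(366) is a_0 = 19 followed by the repeating block 7, 1, 1, 1, 2, 12, 2, 1, 1, 1, 7, 38 (period 12).

[19; (7, 1, 1, 1, 2, 12, 2, 1, 1, 1, 7, 38)]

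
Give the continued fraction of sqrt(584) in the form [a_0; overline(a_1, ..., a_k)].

[24; overline(6, 48)]

Write x_i = (sqrt(584) + m_i)/d_i with (m_0, d_0) = (0, 1). a_0 = floor(sqrt(584)) = 24, since 24^2 = 576 <= 584 < 625 = 25^2.
Iterate m_{i+1} = d_i*a_i - m_i, d_{i+1} = (584 - m_{i+1}^2)/d_i, a_{i+1} = floor((a_0 + m_{i+1})/d_{i+1}):
  m_1 = 1*24 - 0 = 24, d_1 = (584 - 24^2)/1 = 8/1 = 8, a_1 = floor((24 + 24)/8) = 6.
  m_2 = 8*6 - 24 = 24, d_2 = (584 - 24^2)/8 = 8/8 = 1, a_2 = floor((24 + 24)/1) = 48.
  m_3 = 1*48 - 24 = 24, d_3 = (584 - 24^2)/1 = 8/1 = 8: (m_3, d_3) = (m_1, d_1) = (24, 8), so from here the quotients repeat a_1, a_2; the period length is 2.
Hence the expansion of sqrt(584) is a_0 = 24 followed by the repeating block 6, 48 (period 2).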